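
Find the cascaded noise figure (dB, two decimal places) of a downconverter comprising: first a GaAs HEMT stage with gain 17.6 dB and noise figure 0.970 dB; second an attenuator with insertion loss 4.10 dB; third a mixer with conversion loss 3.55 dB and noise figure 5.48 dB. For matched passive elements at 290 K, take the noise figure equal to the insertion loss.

Convert to linear (a loss of L dB is a gain of −L dB): F_i = 10^(NF_i/10), G_i = 10^(G_i,dB/10)
  Stage 1: F_1 = 10^(0.970/10) = 1.250, G_1 = 10^(17.6/10) = 57.54
  Stage 2: F_2 = 10^(4.10/10) = 2.570, G_2 = 10^(−4.10/10) = 0.3890
  Stage 3: F_3 = 10^(5.48/10) = 3.532, G_3 = 10^(−3.55/10) = 0.4416
Friis cascade:
  F = 1.250 + (2.570 − 1)/57.54 + (3.532 − 1)/22.39 = 1.391
NF = 10 log₁₀(1.391) = 1.43 dB

1.43 dB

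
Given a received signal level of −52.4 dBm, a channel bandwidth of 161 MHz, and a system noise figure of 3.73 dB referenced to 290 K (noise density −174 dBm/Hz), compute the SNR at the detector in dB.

Noise floor: N = −174 + 10 log₁₀(B) + NF
10 log₁₀(1.61×10⁸) = 82.07 dB
N = −174 + 82.07 + 3.73 = −88.20 dBm
SNR = P_sig − N = −52.4 − (−88.20) = 35.80 dB → 35.8 dB

35.8 dB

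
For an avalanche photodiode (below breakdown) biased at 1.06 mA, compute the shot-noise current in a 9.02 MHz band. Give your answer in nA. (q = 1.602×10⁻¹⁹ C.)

I_n = √(2qI·B)
2qI·B = 2 × 1.602×10⁻¹⁹ × 1.06×10⁻³ × 9.02×10⁶ = 3.06×10⁻¹⁵ A²
I_n = √(3.06×10⁻¹⁵) = 5.53×10⁻⁸ A = 55.3 nA

55.3 nA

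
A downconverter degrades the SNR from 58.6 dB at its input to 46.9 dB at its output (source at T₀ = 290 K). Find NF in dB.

11.7 dB

NF (dB) = SNR_in(dB) − SNR_out(dB) when the source is at T₀
NF = 58.6 − 46.9 = 11.7 dB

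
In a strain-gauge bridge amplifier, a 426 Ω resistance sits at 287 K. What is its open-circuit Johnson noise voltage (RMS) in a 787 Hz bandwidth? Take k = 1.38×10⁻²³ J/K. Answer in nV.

72.9 nV

V_n = √(4kTRB)
4kTRB = 4 × 1.38×10⁻²³ × 287 × 4.26×10² × 7.87×10² = 5.31×10⁻¹⁵ V²
V_n = √(5.31×10⁻¹⁵) = 7.29×10⁻⁸ V = 72.9 nV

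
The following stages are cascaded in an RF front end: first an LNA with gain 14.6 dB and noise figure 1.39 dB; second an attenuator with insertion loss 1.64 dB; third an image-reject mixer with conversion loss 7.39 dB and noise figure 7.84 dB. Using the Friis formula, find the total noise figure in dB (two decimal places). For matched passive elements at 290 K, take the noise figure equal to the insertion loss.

2.18 dB

Convert to linear (a loss of L dB is a gain of −L dB): F_i = 10^(NF_i/10), G_i = 10^(G_i,dB/10)
  Stage 1: F_1 = 10^(1.39/10) = 1.377, G_1 = 10^(14.6/10) = 28.84
  Stage 2: F_2 = 10^(1.64/10) = 1.459, G_2 = 10^(−1.64/10) = 0.6855
  Stage 3: F_3 = 10^(7.84/10) = 6.081, G_3 = 10^(−7.39/10) = 0.1824
Friis cascade:
  F = 1.377 + (1.459 − 1)/28.84 + (6.081 − 1)/19.77 = 1.650
NF = 10 log₁₀(1.650) = 2.18 dB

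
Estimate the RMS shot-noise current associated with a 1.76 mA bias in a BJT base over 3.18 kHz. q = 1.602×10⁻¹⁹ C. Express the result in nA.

I_n = √(2qI·B)
2qI·B = 2 × 1.602×10⁻¹⁹ × 1.76×10⁻³ × 3.18×10³ = 1.79×10⁻¹⁸ A²
I_n = √(1.79×10⁻¹⁸) = 1.34×10⁻⁹ A = 1.34 nA

1.34 nA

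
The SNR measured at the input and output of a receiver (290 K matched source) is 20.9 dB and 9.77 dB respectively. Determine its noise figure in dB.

NF (dB) = SNR_in(dB) − SNR_out(dB) when the source is at T₀
NF = 20.9 − 9.77 = 11.13 dB

11.13 dB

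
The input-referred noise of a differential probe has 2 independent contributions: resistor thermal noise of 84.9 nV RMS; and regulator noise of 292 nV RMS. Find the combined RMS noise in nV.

304 nV

Uncorrelated sources add in power (mean-square): V_tot = √(ΣV_i²)
V_tot = √[(8.49×10⁻⁸)² + (2.92×10⁻⁷)²] = 3.04×10⁻⁷ V = 304 nV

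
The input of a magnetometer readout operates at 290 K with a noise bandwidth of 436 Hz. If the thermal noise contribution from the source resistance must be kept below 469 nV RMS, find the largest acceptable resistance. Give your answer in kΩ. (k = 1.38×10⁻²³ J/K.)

31.5 kΩ

Johnson–Nyquist: V_n = √(4kTRB) ⇒ R = V_n² / (4kTB)
4kTB = 4 × 1.38×10⁻²³ × 290 × 4.36×10² = 6.98×10⁻¹⁸
R = (4.69×10⁻⁷)² / 6.98×10⁻¹⁸ = 3.15×10⁴ Ω = 31.5 kΩ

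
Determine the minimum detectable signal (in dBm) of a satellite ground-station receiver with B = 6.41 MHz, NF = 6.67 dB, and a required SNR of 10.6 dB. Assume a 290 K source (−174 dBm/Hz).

Sensitivity = −174 + 10 log₁₀(B) + NF + SNR_min
= −174 + 68.07 + 6.67 + 10.6
= −88.66 dBm → −88.7 dBm

−88.7 dBm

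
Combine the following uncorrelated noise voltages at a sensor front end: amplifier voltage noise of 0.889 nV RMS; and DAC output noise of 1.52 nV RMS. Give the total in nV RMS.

Uncorrelated sources add in power (mean-square): V_tot = √(ΣV_i²)
V_tot = √[(8.89×10⁻¹⁰)² + (1.52×10⁻⁹)²] = 1.76×10⁻⁹ V = 1.76 nV

1.76 nV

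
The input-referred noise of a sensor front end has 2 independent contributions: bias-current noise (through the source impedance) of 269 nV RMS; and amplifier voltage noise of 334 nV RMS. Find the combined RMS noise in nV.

429 nV

Uncorrelated sources add in power (mean-square): V_tot = √(ΣV_i²)
V_tot = √[(2.69×10⁻⁷)² + (3.34×10⁻⁷)²] = 4.29×10⁻⁷ V = 429 nV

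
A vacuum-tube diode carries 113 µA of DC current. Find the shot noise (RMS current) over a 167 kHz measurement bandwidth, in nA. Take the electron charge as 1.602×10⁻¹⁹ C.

I_n = √(2qI·B)
2qI·B = 2 × 1.602×10⁻¹⁹ × 1.13×10⁻⁴ × 1.67×10⁵ = 6.05×10⁻¹⁸ A²
I_n = √(6.05×10⁻¹⁸) = 2.46×10⁻⁹ A = 2.46 nA

2.46 nA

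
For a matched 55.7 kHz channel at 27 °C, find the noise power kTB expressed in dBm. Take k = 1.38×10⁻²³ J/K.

−126.4 dBm

T = 27 °C + 273.15 = 300.15 K
P_n = kTB = 1.38×10⁻²³ × 300.15 × 5.57×10⁴ = 2.31×10⁻¹⁶ W
In dBm: 10 log₁₀(2.31×10⁻¹⁶ / 10⁻³) = −126.4 dBm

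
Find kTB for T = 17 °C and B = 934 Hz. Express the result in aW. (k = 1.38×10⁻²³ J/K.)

3.74 aW

T = 17 °C + 273.15 = 290.15 K
P_n = kTB = 1.38×10⁻²³ × 290.15 × 9.34×10² = 3.74×10⁻¹⁸ W = 3.74 aW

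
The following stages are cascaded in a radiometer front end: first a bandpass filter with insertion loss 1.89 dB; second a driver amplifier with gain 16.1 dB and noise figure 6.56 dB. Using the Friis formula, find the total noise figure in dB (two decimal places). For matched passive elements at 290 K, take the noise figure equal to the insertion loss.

Convert to linear (a loss of L dB is a gain of −L dB): F_i = 10^(NF_i/10), G_i = 10^(G_i,dB/10)
  Stage 1: F_1 = 10^(1.89/10) = 1.545, G_1 = 10^(−1.89/10) = 0.6471
  Stage 2: F_2 = 10^(6.56/10) = 4.529, G_2 = 10^(16.1/10) = 40.74
Friis cascade:
  F = 1.545 + (4.529 − 1)/0.6471 = 6.998
NF = 10 log₁₀(6.998) = 8.45 dB

8.45 dB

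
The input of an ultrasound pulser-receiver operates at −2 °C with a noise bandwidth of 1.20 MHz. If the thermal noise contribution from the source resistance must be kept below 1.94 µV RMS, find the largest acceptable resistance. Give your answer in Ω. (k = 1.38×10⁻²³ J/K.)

210 Ω

T = −2 °C + 273.15 = 271.15 K
Johnson–Nyquist: V_n = √(4kTRB) ⇒ R = V_n² / (4kTB)
4kTB = 4 × 1.38×10⁻²³ × 271.15 × 1.20×10⁶ = 1.80×10⁻¹⁴
R = (1.94×10⁻⁶)² / 1.80×10⁻¹⁴ = 2.10×10² Ω = 210 Ω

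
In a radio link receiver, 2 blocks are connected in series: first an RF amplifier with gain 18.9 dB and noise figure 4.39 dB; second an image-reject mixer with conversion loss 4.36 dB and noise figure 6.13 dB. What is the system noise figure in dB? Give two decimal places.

Convert to linear (a loss of L dB is a gain of −L dB): F_i = 10^(NF_i/10), G_i = 10^(G_i,dB/10)
  Stage 1: F_1 = 10^(4.39/10) = 2.748, G_1 = 10^(18.9/10) = 77.62
  Stage 2: F_2 = 10^(6.13/10) = 4.102, G_2 = 10^(−4.36/10) = 0.3664
Friis cascade:
  F = 2.748 + (4.102 − 1)/77.62 = 2.788
NF = 10 log₁₀(2.788) = 4.45 dB

4.45 dB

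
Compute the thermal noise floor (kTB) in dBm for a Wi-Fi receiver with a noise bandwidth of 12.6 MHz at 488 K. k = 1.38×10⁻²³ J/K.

P_n = kTB = 1.38×10⁻²³ × 488 × 1.26×10⁷ = 8.49×10⁻¹⁴ W
In dBm: 10 log₁₀(8.49×10⁻¹⁴ / 10⁻³) = −100.7 dBm

−100.7 dBm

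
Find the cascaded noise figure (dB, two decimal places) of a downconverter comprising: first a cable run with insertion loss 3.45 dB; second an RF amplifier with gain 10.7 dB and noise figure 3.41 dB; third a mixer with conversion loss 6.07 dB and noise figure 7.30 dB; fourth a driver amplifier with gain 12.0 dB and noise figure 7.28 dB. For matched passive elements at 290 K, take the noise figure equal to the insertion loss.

Convert to linear (a loss of L dB is a gain of −L dB): F_i = 10^(NF_i/10), G_i = 10^(G_i,dB/10)
  Stage 1: F_1 = 10^(3.45/10) = 2.213, G_1 = 10^(−3.45/10) = 0.4519
  Stage 2: F_2 = 10^(3.41/10) = 2.193, G_2 = 10^(10.7/10) = 11.75
  Stage 3: F_3 = 10^(7.30/10) = 5.370, G_3 = 10^(−6.07/10) = 0.2472
  Stage 4: F_4 = 10^(7.28/10) = 5.346, G_4 = 10^(12.0/10) = 15.85
Friis cascade:
  F = 2.213 + (2.193 − 1)/0.4519 + (5.370 − 1)/5.309 + (5.346 − 1)/1.312 = 8.988
NF = 10 log₁₀(8.988) = 9.54 dB

9.54 dB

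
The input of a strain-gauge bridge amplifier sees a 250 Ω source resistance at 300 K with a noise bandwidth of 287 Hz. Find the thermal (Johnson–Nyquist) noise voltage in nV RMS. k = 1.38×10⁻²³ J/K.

V_n = √(4kTRB)
4kTRB = 4 × 1.38×10⁻²³ × 300 × 2.50×10² × 2.87×10² = 1.19×10⁻¹⁵ V²
V_n = √(1.19×10⁻¹⁵) = 3.45×10⁻⁸ V = 34.5 nV

34.5 nV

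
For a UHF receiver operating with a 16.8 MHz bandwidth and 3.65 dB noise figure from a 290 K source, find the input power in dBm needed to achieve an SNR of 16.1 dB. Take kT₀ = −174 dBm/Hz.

−82.0 dBm

Sensitivity = −174 + 10 log₁₀(B) + NF + SNR_min
= −174 + 72.25 + 3.65 + 16.1
= −82.00 dBm → −82.0 dBm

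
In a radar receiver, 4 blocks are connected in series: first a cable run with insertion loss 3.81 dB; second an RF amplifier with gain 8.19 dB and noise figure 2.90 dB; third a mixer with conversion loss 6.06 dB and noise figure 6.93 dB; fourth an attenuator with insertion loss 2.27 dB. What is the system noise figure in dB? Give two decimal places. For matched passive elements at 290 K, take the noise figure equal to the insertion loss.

Convert to linear (a loss of L dB is a gain of −L dB): F_i = 10^(NF_i/10), G_i = 10^(G_i,dB/10)
  Stage 1: F_1 = 10^(3.81/10) = 2.404, G_1 = 10^(−3.81/10) = 0.4159
  Stage 2: F_2 = 10^(2.90/10) = 1.950, G_2 = 10^(8.19/10) = 6.592
  Stage 3: F_3 = 10^(6.93/10) = 4.932, G_3 = 10^(−6.06/10) = 0.2477
  Stage 4: F_4 = 10^(2.27/10) = 1.687, G_4 = 10^(−2.27/10) = 0.5929
Friis cascade:
  F = 2.404 + (1.950 − 1)/0.4159 + (4.932 − 1)/2.742 + (1.687 − 1)/0.6792 = 7.133
NF = 10 log₁₀(7.133) = 8.53 dB

8.53 dB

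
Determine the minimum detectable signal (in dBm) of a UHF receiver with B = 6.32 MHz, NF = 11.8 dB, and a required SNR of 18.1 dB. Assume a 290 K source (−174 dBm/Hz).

−76.1 dBm

Sensitivity = −174 + 10 log₁₀(B) + NF + SNR_min
= −174 + 68.01 + 11.8 + 18.1
= −76.09 dBm → −76.1 dBm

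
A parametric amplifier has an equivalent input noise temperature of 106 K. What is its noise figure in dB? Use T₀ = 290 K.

F = 1 + T_e/T₀ = 1 + 106/290 = 1.36552
NF = 10 log₁₀(1.36552) = 1.35 dB

1.35 dB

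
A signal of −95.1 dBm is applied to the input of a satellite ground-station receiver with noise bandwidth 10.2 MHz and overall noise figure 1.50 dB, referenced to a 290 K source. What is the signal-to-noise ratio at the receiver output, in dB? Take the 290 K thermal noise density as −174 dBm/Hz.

Noise floor: N = −174 + 10 log₁₀(B) + NF
10 log₁₀(1.02×10⁷) = 70.09 dB
N = −174 + 70.09 + 1.50 = −102.41 dBm
SNR = P_sig − N = −95.1 − (−102.41) = 7.31 dB → 7.3 dB

7.3 dB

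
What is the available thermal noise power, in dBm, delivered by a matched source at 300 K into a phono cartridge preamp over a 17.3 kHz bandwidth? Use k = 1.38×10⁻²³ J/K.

P_n = kTB = 1.38×10⁻²³ × 300 × 1.73×10⁴ = 7.16×10⁻¹⁷ W
In dBm: 10 log₁₀(7.16×10⁻¹⁷ / 10⁻³) = −131.4 dBm

−131.4 dBm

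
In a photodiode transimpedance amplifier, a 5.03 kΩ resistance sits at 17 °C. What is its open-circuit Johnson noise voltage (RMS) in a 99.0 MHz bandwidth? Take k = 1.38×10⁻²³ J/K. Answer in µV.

89.3 µV

T = 17 °C + 273.15 = 290.15 K
V_n = √(4kTRB)
4kTRB = 4 × 1.38×10⁻²³ × 290.15 × 5.03×10³ × 9.90×10⁷ = 7.98×10⁻⁹ V²
V_n = √(7.98×10⁻⁹) = 8.93×10⁻⁵ V = 89.3 µV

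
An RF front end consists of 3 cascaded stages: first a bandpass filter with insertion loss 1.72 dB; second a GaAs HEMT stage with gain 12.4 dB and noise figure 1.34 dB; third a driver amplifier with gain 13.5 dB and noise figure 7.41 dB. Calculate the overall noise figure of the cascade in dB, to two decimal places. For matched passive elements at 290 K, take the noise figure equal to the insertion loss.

3.82 dB

Convert to linear (a loss of L dB is a gain of −L dB): F_i = 10^(NF_i/10), G_i = 10^(G_i,dB/10)
  Stage 1: F_1 = 10^(1.72/10) = 1.486, G_1 = 10^(−1.72/10) = 0.6730
  Stage 2: F_2 = 10^(1.34/10) = 1.361, G_2 = 10^(12.4/10) = 17.38
  Stage 3: F_3 = 10^(7.41/10) = 5.508, G_3 = 10^(13.5/10) = 22.39
Friis cascade:
  F = 1.486 + (1.361 − 1)/0.6730 + (5.508 − 1)/11.69 = 2.408
NF = 10 log₁₀(2.408) = 3.82 dB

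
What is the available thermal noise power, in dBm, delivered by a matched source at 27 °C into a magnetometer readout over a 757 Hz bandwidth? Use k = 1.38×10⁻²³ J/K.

T = 27 °C + 273.15 = 300.15 K
P_n = kTB = 1.38×10⁻²³ × 300.15 × 7.57×10² = 3.14×10⁻¹⁸ W
In dBm: 10 log₁₀(3.14×10⁻¹⁸ / 10⁻³) = −145.0 dBm

−145.0 dBm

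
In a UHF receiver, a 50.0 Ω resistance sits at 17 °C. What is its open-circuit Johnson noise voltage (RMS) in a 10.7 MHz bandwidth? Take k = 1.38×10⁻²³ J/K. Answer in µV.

T = 17 °C + 273.15 = 290.15 K
V_n = √(4kTRB)
4kTRB = 4 × 1.38×10⁻²³ × 290.15 × 5.00×10¹ × 1.07×10⁷ = 8.57×10⁻¹² V²
V_n = √(8.57×10⁻¹²) = 2.93×10⁻⁶ V = 2.93 µV

2.93 µV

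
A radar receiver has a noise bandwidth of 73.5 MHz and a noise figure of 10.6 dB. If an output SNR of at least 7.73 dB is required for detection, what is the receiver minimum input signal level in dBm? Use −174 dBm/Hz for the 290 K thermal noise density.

Sensitivity = −174 + 10 log₁₀(B) + NF + SNR_min
= −174 + 78.66 + 10.6 + 7.73
= −77.01 dBm → −77.0 dBm

−77.0 dBm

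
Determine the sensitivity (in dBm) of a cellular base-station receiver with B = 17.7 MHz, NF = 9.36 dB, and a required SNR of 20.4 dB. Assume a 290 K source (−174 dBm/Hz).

Sensitivity = −174 + 10 log₁₀(B) + NF + SNR_min
= −174 + 72.48 + 9.36 + 20.4
= −71.76 dBm → −71.8 dBm

−71.8 dBm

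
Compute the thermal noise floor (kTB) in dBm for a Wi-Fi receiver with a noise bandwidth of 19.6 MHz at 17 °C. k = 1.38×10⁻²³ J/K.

T = 17 °C + 273.15 = 290.15 K
P_n = kTB = 1.38×10⁻²³ × 290.15 × 1.96×10⁷ = 7.85×10⁻¹⁴ W
In dBm: 10 log₁₀(7.85×10⁻¹⁴ / 10⁻³) = −101.1 dBm

−101.1 dBm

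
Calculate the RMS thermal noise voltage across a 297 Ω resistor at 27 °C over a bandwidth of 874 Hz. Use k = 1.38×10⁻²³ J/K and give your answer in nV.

T = 27 °C + 273.15 = 300.15 K
V_n = √(4kTRB)
4kTRB = 4 × 1.38×10⁻²³ × 300.15 × 2.97×10² × 8.74×10² = 4.30×10⁻¹⁵ V²
V_n = √(4.30×10⁻¹⁵) = 6.56×10⁻⁸ V = 65.6 nV

65.6 nV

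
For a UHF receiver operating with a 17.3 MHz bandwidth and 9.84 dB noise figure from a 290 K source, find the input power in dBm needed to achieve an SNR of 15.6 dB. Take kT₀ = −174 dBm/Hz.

Sensitivity = −174 + 10 log₁₀(B) + NF + SNR_min
= −174 + 72.38 + 9.84 + 15.6
= −76.18 dBm → −76.2 dBm

−76.2 dBm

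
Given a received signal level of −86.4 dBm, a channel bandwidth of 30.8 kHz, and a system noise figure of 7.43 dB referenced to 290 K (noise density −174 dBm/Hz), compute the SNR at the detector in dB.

Noise floor: N = −174 + 10 log₁₀(B) + NF
10 log₁₀(3.08×10⁴) = 44.89 dB
N = −174 + 44.89 + 7.43 = −121.68 dBm
SNR = P_sig − N = −86.4 − (−121.68) = 35.28 dB → 35.3 dB

35.3 dB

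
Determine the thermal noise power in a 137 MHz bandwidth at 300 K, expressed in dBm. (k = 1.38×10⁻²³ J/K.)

P_n = kTB = 1.38×10⁻²³ × 300 × 1.37×10⁸ = 5.67×10⁻¹³ W
In dBm: 10 log₁₀(5.67×10⁻¹³ / 10⁻³) = −92.5 dBm

−92.5 dBm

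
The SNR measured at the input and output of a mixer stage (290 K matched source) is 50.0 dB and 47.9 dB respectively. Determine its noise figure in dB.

NF (dB) = SNR_in(dB) − SNR_out(dB) when the source is at T₀
NF = 50.0 − 47.9 = 2.1 dB

2.1 dB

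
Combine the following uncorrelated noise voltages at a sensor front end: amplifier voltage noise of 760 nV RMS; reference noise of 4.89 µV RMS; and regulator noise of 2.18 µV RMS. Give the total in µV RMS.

5.41 µV

Uncorrelated sources add in power (mean-square): V_tot = √(ΣV_i²)
V_tot = √[(7.60×10⁻⁷)² + (4.89×10⁻⁶)² + (2.18×10⁻⁶)²] = 5.41×10⁻⁶ V = 5.41 µV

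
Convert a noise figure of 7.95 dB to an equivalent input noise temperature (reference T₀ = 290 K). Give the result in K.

F = 10^(7.95/10) = 6.23735
T_e = (F − 1)·T₀ = (6.23735 − 1) × 290 = 1519 K

1519 K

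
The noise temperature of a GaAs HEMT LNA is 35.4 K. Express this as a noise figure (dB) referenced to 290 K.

F = 1 + T_e/T₀ = 1 + 35.4/290 = 1.12207
NF = 10 log₁₀(1.12207) = 0.500 dB

0.500 dB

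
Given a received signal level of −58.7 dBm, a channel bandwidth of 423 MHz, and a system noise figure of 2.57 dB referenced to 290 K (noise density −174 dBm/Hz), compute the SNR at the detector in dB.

26.5 dB

Noise floor: N = −174 + 10 log₁₀(B) + NF
10 log₁₀(4.23×10⁸) = 86.26 dB
N = −174 + 86.26 + 2.57 = −85.17 dBm
SNR = P_sig − N = −58.7 − (−85.17) = 26.47 dB → 26.5 dB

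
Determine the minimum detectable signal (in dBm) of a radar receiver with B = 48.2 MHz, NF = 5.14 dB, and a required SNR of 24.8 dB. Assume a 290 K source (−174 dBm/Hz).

Sensitivity = −174 + 10 log₁₀(B) + NF + SNR_min
= −174 + 76.83 + 5.14 + 24.8
= −67.23 dBm → −67.2 dBm

−67.2 dBm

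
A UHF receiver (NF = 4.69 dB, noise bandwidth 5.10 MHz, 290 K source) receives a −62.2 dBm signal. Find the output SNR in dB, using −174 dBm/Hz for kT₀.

40.0 dB

Noise floor: N = −174 + 10 log₁₀(B) + NF
10 log₁₀(5.10×10⁶) = 67.08 dB
N = −174 + 67.08 + 4.69 = −102.23 dBm
SNR = P_sig − N = −62.2 − (−102.23) = 40.03 dB → 40.0 dB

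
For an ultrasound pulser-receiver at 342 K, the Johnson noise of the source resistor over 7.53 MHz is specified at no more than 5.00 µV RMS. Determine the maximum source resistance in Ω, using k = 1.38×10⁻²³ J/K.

176 Ω

Johnson–Nyquist: V_n = √(4kTRB) ⇒ R = V_n² / (4kTB)
4kTB = 4 × 1.38×10⁻²³ × 342 × 7.53×10⁶ = 1.42×10⁻¹³
R = (5.00×10⁻⁶)² / 1.42×10⁻¹³ = 1.76×10² Ω = 176 Ω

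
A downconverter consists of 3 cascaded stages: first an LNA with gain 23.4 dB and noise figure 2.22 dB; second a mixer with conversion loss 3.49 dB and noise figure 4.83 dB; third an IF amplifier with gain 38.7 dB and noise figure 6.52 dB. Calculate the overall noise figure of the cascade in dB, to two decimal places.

2.34 dB

Convert to linear (a loss of L dB is a gain of −L dB): F_i = 10^(NF_i/10), G_i = 10^(G_i,dB/10)
  Stage 1: F_1 = 10^(2.22/10) = 1.667, G_1 = 10^(23.4/10) = 218.8
  Stage 2: F_2 = 10^(4.83/10) = 3.041, G_2 = 10^(−3.49/10) = 0.4477
  Stage 3: F_3 = 10^(6.52/10) = 4.487, G_3 = 10^(38.7/10) = 7413
Friis cascade:
  F = 1.667 + (3.041 − 1)/218.8 + (4.487 − 1)/97.95 = 1.712
NF = 10 log₁₀(1.712) = 2.34 dB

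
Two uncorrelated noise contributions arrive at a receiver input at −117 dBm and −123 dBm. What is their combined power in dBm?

−116.0 dBm

Convert to linear, add, convert back:
P₁ = 2.00×10⁻¹⁵ W, P₂ = 5.01×10⁻¹⁶ W
P_tot = 2.50×10⁻¹⁵ W → 10 log₁₀(P_tot / 10⁻³) = −116.0 dBm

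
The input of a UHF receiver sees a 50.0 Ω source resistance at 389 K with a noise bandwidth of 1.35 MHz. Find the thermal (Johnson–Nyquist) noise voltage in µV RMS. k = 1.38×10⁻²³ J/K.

V_n = √(4kTRB)
4kTRB = 4 × 1.38×10⁻²³ × 389 × 5.00×10¹ × 1.35×10⁶ = 1.45×10⁻¹² V²
V_n = √(1.45×10⁻¹²) = 1.20×10⁻⁶ V = 1.20 µV

1.20 µV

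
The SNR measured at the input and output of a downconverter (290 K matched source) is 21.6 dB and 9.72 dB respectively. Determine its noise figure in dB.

NF (dB) = SNR_in(dB) − SNR_out(dB) when the source is at T₀
NF = 21.6 − 9.72 = 11.88 dB

11.88 dB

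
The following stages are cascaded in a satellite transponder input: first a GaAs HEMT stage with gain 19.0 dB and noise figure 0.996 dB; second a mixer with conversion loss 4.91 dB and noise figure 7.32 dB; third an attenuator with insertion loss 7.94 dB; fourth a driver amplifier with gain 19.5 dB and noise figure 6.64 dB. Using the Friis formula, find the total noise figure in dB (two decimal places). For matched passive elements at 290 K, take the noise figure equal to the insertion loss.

3.79 dB

Convert to linear (a loss of L dB is a gain of −L dB): F_i = 10^(NF_i/10), G_i = 10^(G_i,dB/10)
  Stage 1: F_1 = 10^(0.996/10) = 1.258, G_1 = 10^(19.0/10) = 79.43
  Stage 2: F_2 = 10^(7.32/10) = 5.395, G_2 = 10^(−4.91/10) = 0.3228
  Stage 3: F_3 = 10^(7.94/10) = 6.223, G_3 = 10^(−7.94/10) = 0.1607
  Stage 4: F_4 = 10^(6.64/10) = 4.613, G_4 = 10^(19.5/10) = 89.13
Friis cascade:
  F = 1.258 + (5.395 − 1)/79.43 + (6.223 − 1)/25.64 + (4.613 − 1)/4.121 = 2.394
NF = 10 log₁₀(2.394) = 3.79 dB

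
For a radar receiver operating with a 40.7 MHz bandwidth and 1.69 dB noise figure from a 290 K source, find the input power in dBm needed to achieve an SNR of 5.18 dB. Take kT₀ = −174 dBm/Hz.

−91.0 dBm

Sensitivity = −174 + 10 log₁₀(B) + NF + SNR_min
= −174 + 76.1 + 1.69 + 5.18
= −91.03 dBm → −91.0 dBm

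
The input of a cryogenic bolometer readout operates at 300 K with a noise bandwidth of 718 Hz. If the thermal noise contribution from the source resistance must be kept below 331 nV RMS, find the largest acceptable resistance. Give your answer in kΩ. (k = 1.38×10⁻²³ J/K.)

9.21 kΩ

Johnson–Nyquist: V_n = √(4kTRB) ⇒ R = V_n² / (4kTB)
4kTB = 4 × 1.38×10⁻²³ × 300 × 7.18×10² = 1.19×10⁻¹⁷
R = (3.31×10⁻⁷)² / 1.19×10⁻¹⁷ = 9.21×10³ Ω = 9.21 kΩ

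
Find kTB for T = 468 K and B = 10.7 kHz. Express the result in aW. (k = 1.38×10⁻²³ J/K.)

P_n = kTB = 1.38×10⁻²³ × 468 × 1.07×10⁴ = 6.91×10⁻¹⁷ W = 69.1 aW

69.1 aW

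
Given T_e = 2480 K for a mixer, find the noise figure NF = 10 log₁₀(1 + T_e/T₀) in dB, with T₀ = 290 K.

F = 1 + T_e/T₀ = 1 + 2480/290 = 9.55172
NF = 10 log₁₀(9.55172) = 9.80 dB

9.80 dB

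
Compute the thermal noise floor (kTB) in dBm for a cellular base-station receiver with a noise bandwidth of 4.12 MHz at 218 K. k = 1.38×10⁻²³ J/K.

P_n = kTB = 1.38×10⁻²³ × 218 × 4.12×10⁶ = 1.24×10⁻¹⁴ W
In dBm: 10 log₁₀(1.24×10⁻¹⁴ / 10⁻³) = −109.1 dBm

−109.1 dBm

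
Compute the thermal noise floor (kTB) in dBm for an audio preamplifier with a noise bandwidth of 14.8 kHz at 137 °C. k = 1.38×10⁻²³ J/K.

T = 137 °C + 273.15 = 410.15 K
P_n = kTB = 1.38×10⁻²³ × 410.15 × 1.48×10⁴ = 8.38×10⁻¹⁷ W
In dBm: 10 log₁₀(8.38×10⁻¹⁷ / 10⁻³) = −130.8 dBm

−130.8 dBm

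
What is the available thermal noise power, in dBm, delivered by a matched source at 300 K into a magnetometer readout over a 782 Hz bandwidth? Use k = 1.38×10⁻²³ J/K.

P_n = kTB = 1.38×10⁻²³ × 300 × 7.82×10² = 3.24×10⁻¹⁸ W
In dBm: 10 log₁₀(3.24×10⁻¹⁸ / 10⁻³) = −144.9 dBm

−144.9 dBm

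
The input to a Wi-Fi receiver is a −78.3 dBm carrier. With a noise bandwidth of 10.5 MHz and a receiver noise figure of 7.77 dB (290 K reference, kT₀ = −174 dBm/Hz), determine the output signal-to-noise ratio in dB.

17.7 dB

Noise floor: N = −174 + 10 log₁₀(B) + NF
10 log₁₀(1.05×10⁷) = 70.21 dB
N = −174 + 70.21 + 7.77 = −96.02 dBm
SNR = P_sig − N = −78.3 − (−96.02) = 17.72 dB → 17.7 dB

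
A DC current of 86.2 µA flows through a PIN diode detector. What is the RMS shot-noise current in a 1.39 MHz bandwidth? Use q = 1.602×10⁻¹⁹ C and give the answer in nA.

6.20 nA

I_n = √(2qI·B)
2qI·B = 2 × 1.602×10⁻¹⁹ × 8.62×10⁻⁵ × 1.39×10⁶ = 3.84×10⁻¹⁷ A²
I_n = √(3.84×10⁻¹⁷) = 6.20×10⁻⁹ A = 6.20 nA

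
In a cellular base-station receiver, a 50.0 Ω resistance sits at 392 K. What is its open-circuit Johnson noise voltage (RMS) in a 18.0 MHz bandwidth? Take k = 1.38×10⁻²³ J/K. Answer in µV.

V_n = √(4kTRB)
4kTRB = 4 × 1.38×10⁻²³ × 392 × 5.00×10¹ × 1.80×10⁷ = 1.95×10⁻¹¹ V²
V_n = √(1.95×10⁻¹¹) = 4.41×10⁻⁶ V = 4.41 µV

4.41 µV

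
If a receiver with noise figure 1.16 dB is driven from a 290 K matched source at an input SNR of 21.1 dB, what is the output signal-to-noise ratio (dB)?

19.94 dB

By definition F = SNR_in/SNR_out, so in dB: SNR_out = SNR_in − NF
SNR_out = 21.1 − 1.16 = 19.94 dB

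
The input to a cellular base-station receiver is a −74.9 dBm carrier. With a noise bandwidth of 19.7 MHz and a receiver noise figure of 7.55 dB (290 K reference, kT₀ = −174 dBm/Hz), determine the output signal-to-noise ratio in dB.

18.6 dB

Noise floor: N = −174 + 10 log₁₀(B) + NF
10 log₁₀(1.97×10⁷) = 72.94 dB
N = −174 + 72.94 + 7.55 = −93.51 dBm
SNR = P_sig − N = −74.9 − (−93.51) = 18.61 dB → 18.6 dB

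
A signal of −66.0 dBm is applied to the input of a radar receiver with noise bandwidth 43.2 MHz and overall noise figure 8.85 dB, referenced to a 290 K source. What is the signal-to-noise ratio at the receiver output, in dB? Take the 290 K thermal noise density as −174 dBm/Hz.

22.8 dB

Noise floor: N = −174 + 10 log₁₀(B) + NF
10 log₁₀(4.32×10⁷) = 76.35 dB
N = −174 + 76.35 + 8.85 = −88.80 dBm
SNR = P_sig − N = −66.0 − (−88.80) = 22.80 dB → 22.8 dB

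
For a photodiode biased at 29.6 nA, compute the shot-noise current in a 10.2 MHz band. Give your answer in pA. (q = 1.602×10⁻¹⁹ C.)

I_n = √(2qI·B)
2qI·B = 2 × 1.602×10⁻¹⁹ × 2.96×10⁻⁸ × 1.02×10⁷ = 9.67×10⁻²⁰ A²
I_n = √(9.67×10⁻²⁰) = 3.11×10⁻¹⁰ A = 311 pA

311 pA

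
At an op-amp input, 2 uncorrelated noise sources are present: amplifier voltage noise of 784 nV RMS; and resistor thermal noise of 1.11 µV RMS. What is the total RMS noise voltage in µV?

Uncorrelated sources add in power (mean-square): V_tot = √(ΣV_i²)
V_tot = √[(7.84×10⁻⁷)² + (1.11×10⁻⁶)²] = 1.36×10⁻⁶ V = 1.36 µV

1.36 µV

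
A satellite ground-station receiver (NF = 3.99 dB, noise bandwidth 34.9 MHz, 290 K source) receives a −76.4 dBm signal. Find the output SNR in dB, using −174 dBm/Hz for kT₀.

18.2 dB

Noise floor: N = −174 + 10 log₁₀(B) + NF
10 log₁₀(3.49×10⁷) = 75.43 dB
N = −174 + 75.43 + 3.99 = −94.58 dBm
SNR = P_sig − N = −76.4 − (−94.58) = 18.18 dB → 18.2 dB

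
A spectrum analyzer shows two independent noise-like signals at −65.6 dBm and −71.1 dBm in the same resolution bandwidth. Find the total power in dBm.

−64.5 dBm

Convert to linear, add, convert back:
P₁ = 2.75×10⁻¹⁰ W, P₂ = 7.76×10⁻¹¹ W
P_tot = 3.53×10⁻¹⁰ W → 10 log₁₀(P_tot / 10⁻³) = −64.5 dBm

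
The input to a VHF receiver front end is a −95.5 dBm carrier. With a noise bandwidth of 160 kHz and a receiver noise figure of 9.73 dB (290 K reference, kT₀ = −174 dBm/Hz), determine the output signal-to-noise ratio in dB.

Noise floor: N = −174 + 10 log₁₀(B) + NF
10 log₁₀(1.60×10⁵) = 52.04 dB
N = −174 + 52.04 + 9.73 = −112.23 dBm
SNR = P_sig − N = −95.5 − (−112.23) = 16.73 dB → 16.7 dB

16.7 dB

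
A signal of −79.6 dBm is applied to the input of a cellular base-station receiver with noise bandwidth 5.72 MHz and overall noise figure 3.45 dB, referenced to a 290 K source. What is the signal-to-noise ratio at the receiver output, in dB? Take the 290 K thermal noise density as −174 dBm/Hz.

23.4 dB

Noise floor: N = −174 + 10 log₁₀(B) + NF
10 log₁₀(5.72×10⁶) = 67.57 dB
N = −174 + 67.57 + 3.45 = −102.98 dBm
SNR = P_sig − N = −79.6 − (−102.98) = 23.38 dB → 23.4 dB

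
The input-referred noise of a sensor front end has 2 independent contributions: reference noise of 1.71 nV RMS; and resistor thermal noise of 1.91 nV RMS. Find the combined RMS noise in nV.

Uncorrelated sources add in power (mean-square): V_tot = √(ΣV_i²)
V_tot = √[(1.71×10⁻⁹)² + (1.91×10⁻⁹)²] = 2.56×10⁻⁹ V = 2.56 nV

2.56 nV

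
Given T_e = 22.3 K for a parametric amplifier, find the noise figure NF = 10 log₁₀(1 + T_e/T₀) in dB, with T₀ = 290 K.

F = 1 + T_e/T₀ = 1 + 22.3/290 = 1.0769
NF = 10 log₁₀(1.0769) = 0.322 dB

0.322 dB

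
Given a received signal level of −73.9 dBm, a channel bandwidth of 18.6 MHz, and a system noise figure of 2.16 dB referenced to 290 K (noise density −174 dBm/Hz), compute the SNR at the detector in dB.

25.2 dB

Noise floor: N = −174 + 10 log₁₀(B) + NF
10 log₁₀(1.86×10⁷) = 72.7 dB
N = −174 + 72.7 + 2.16 = −99.14 dBm
SNR = P_sig − N = −73.9 − (−99.14) = 25.24 dB → 25.2 dB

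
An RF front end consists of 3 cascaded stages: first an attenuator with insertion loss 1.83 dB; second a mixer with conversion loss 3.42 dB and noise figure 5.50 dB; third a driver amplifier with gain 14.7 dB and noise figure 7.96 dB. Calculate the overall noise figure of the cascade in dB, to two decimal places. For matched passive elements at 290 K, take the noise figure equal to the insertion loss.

13.62 dB

Convert to linear (a loss of L dB is a gain of −L dB): F_i = 10^(NF_i/10), G_i = 10^(G_i,dB/10)
  Stage 1: F_1 = 10^(1.83/10) = 1.524, G_1 = 10^(−1.83/10) = 0.6561
  Stage 2: F_2 = 10^(5.50/10) = 3.548, G_2 = 10^(−3.42/10) = 0.4550
  Stage 3: F_3 = 10^(7.96/10) = 6.252, G_3 = 10^(14.7/10) = 29.51
Friis cascade:
  F = 1.524 + (3.548 − 1)/0.6561 + (6.252 − 1)/0.2985 = 23.00
NF = 10 log₁₀(23.00) = 13.62 dB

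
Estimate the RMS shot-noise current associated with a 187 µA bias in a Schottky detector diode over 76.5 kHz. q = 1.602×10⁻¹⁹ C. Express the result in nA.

I_n = √(2qI·B)
2qI·B = 2 × 1.602×10⁻¹⁹ × 1.87×10⁻⁴ × 7.65×10⁴ = 4.58×10⁻¹⁸ A²
I_n = √(4.58×10⁻¹⁸) = 2.14×10⁻⁹ A = 2.14 nA

2.14 nA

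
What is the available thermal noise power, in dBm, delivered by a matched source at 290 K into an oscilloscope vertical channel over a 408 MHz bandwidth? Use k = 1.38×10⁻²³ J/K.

−87.9 dBm

P_n = kTB = 1.38×10⁻²³ × 290 × 4.08×10⁸ = 1.63×10⁻¹² W
In dBm: 10 log₁₀(1.63×10⁻¹² / 10⁻³) = −87.9 dBm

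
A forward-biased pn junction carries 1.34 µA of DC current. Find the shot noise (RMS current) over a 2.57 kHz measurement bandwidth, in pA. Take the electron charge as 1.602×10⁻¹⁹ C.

33.2 pA

I_n = √(2qI·B)
2qI·B = 2 × 1.602×10⁻¹⁹ × 1.34×10⁻⁶ × 2.57×10³ = 1.10×10⁻²¹ A²
I_n = √(1.10×10⁻²¹) = 3.32×10⁻¹¹ A = 33.2 pA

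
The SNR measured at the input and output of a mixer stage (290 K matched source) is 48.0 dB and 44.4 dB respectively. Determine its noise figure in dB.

3.6 dB

NF (dB) = SNR_in(dB) − SNR_out(dB) when the source is at T₀
NF = 48.0 − 44.4 = 3.6 dB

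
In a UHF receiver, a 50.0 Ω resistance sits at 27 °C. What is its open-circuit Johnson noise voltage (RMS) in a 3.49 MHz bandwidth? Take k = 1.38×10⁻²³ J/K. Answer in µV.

T = 27 °C + 273.15 = 300.15 K
V_n = √(4kTRB)
4kTRB = 4 × 1.38×10⁻²³ × 300.15 × 5.00×10¹ × 3.49×10⁶ = 2.89×10⁻¹² V²
V_n = √(2.89×10⁻¹²) = 1.70×10⁻⁶ V = 1.70 µV

1.70 µV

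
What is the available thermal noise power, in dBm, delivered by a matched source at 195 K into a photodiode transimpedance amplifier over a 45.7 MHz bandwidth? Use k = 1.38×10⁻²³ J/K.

P_n = kTB = 1.38×10⁻²³ × 195 × 4.57×10⁷ = 1.23×10⁻¹³ W
In dBm: 10 log₁₀(1.23×10⁻¹³ / 10⁻³) = −99.1 dBm

−99.1 dBm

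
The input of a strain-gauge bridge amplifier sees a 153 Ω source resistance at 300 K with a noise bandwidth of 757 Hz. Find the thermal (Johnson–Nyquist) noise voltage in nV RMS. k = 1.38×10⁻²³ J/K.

V_n = √(4kTRB)
4kTRB = 4 × 1.38×10⁻²³ × 300 × 1.53×10² × 7.57×10² = 1.92×10⁻¹⁵ V²
V_n = √(1.92×10⁻¹⁵) = 4.38×10⁻⁸ V = 43.8 nV

43.8 nV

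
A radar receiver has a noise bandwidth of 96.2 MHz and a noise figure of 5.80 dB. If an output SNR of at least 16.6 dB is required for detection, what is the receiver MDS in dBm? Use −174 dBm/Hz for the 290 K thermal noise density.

−71.8 dBm

Sensitivity = −174 + 10 log₁₀(B) + NF + SNR_min
= −174 + 79.83 + 5.80 + 16.6
= −71.77 dBm → −71.8 dBm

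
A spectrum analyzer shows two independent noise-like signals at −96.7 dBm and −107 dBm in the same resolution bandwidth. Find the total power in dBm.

−96.3 dBm

Convert to linear, add, convert back:
P₁ = 2.14×10⁻¹³ W, P₂ = 2.00×10⁻¹⁴ W
P_tot = 2.34×10⁻¹³ W → 10 log₁₀(P_tot / 10⁻³) = −96.3 dBm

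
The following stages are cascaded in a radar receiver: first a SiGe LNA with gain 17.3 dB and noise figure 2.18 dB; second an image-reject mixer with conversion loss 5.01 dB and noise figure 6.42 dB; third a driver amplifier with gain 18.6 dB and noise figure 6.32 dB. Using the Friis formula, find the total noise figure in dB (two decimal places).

Convert to linear (a loss of L dB is a gain of −L dB): F_i = 10^(NF_i/10), G_i = 10^(G_i,dB/10)
  Stage 1: F_1 = 10^(2.18/10) = 1.652, G_1 = 10^(17.3/10) = 53.70
  Stage 2: F_2 = 10^(6.42/10) = 4.385, G_2 = 10^(−5.01/10) = 0.3155
  Stage 3: F_3 = 10^(6.32/10) = 4.285, G_3 = 10^(18.6/10) = 72.44
Friis cascade:
  F = 1.652 + (4.385 − 1)/53.70 + (4.285 − 1)/16.94 = 1.909
NF = 10 log₁₀(1.909) = 2.81 dB

2.81 dB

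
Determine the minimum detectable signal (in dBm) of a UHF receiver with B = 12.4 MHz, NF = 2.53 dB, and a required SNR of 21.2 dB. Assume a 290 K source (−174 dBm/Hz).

Sensitivity = −174 + 10 log₁₀(B) + NF + SNR_min
= −174 + 70.93 + 2.53 + 21.2
= −79.34 dBm → −79.3 dBm

−79.3 dBm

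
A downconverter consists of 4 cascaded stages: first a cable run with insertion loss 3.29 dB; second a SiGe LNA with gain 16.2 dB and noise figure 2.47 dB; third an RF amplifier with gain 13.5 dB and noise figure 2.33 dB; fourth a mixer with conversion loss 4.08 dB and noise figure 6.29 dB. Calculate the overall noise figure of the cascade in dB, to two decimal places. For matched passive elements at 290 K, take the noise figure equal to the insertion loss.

5.81 dB

Convert to linear (a loss of L dB is a gain of −L dB): F_i = 10^(NF_i/10), G_i = 10^(G_i,dB/10)
  Stage 1: F_1 = 10^(3.29/10) = 2.133, G_1 = 10^(−3.29/10) = 0.4688
  Stage 2: F_2 = 10^(2.47/10) = 1.766, G_2 = 10^(16.2/10) = 41.69
  Stage 3: F_3 = 10^(2.33/10) = 1.710, G_3 = 10^(13.5/10) = 22.39
  Stage 4: F_4 = 10^(6.29/10) = 4.256, G_4 = 10^(−4.08/10) = 0.3908
Friis cascade:
  F = 2.133 + (1.766 − 1)/0.4688 + (1.710 − 1)/19.54 + (4.256 − 1)/437.5 = 3.811
NF = 10 log₁₀(3.811) = 5.81 dB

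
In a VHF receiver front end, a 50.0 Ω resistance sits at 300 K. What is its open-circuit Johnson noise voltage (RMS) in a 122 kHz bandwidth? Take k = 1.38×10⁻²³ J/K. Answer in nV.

V_n = √(4kTRB)
4kTRB = 4 × 1.38×10⁻²³ × 300 × 5.00×10¹ × 1.22×10⁵ = 1.01×10⁻¹³ V²
V_n = √(1.01×10⁻¹³) = 3.18×10⁻⁷ V = 318 nV

318 nV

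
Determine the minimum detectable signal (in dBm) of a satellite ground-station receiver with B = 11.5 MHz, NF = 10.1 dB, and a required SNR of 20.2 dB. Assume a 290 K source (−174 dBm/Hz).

Sensitivity = −174 + 10 log₁₀(B) + NF + SNR_min
= −174 + 70.61 + 10.1 + 20.2
= −73.09 dBm → −73.1 dBm

−73.1 dBm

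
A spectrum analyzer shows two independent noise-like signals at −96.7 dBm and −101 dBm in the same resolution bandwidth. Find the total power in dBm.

Convert to linear, add, convert back:
P₁ = 2.14×10⁻¹³ W, P₂ = 7.94×10⁻¹⁴ W
P_tot = 2.93×10⁻¹³ W → 10 log₁₀(P_tot / 10⁻³) = −95.3 dBm

−95.3 dBm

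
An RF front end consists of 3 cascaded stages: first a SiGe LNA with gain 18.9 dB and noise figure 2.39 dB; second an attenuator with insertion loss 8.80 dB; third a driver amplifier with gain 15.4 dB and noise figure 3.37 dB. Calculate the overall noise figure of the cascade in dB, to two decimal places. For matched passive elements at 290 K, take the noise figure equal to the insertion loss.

2.86 dB

Convert to linear (a loss of L dB is a gain of −L dB): F_i = 10^(NF_i/10), G_i = 10^(G_i,dB/10)
  Stage 1: F_1 = 10^(2.39/10) = 1.734, G_1 = 10^(18.9/10) = 77.62
  Stage 2: F_2 = 10^(8.80/10) = 7.586, G_2 = 10^(−8.80/10) = 0.1318
  Stage 3: F_3 = 10^(3.37/10) = 2.173, G_3 = 10^(15.4/10) = 34.67
Friis cascade:
  F = 1.734 + (7.586 − 1)/77.62 + (2.173 − 1)/10.23 = 1.933
NF = 10 log₁₀(1.933) = 2.86 dB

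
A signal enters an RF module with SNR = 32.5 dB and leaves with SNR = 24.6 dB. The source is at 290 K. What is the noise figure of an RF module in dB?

NF (dB) = SNR_in(dB) − SNR_out(dB) when the source is at T₀
NF = 32.5 − 24.6 = 7.9 dB

7.9 dB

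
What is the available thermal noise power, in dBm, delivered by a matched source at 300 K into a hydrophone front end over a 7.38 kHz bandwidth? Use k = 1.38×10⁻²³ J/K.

−135.1 dBm

P_n = kTB = 1.38×10⁻²³ × 300 × 7.38×10³ = 3.06×10⁻¹⁷ W
In dBm: 10 log₁₀(3.06×10⁻¹⁷ / 10⁻³) = −135.1 dBm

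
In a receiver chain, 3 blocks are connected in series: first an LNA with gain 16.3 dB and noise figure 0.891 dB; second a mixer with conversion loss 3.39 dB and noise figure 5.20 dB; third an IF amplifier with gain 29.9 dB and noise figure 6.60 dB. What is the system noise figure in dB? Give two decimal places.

Convert to linear (a loss of L dB is a gain of −L dB): F_i = 10^(NF_i/10), G_i = 10^(G_i,dB/10)
  Stage 1: F_1 = 10^(0.891/10) = 1.228, G_1 = 10^(16.3/10) = 42.66
  Stage 2: F_2 = 10^(5.20/10) = 3.311, G_2 = 10^(−3.39/10) = 0.4581
  Stage 3: F_3 = 10^(6.60/10) = 4.571, G_3 = 10^(29.9/10) = 977.2
Friis cascade:
  F = 1.228 + (3.311 − 1)/42.66 + (4.571 − 1)/19.54 = 1.465
NF = 10 log₁₀(1.465) = 1.66 dB

1.66 dB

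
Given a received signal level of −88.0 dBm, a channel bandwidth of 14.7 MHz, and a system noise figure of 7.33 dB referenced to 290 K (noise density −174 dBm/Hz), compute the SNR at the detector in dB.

Noise floor: N = −174 + 10 log₁₀(B) + NF
10 log₁₀(1.47×10⁷) = 71.67 dB
N = −174 + 71.67 + 7.33 = −95.00 dBm
SNR = P_sig − N = −88.0 − (−95.00) = 7.00 dB → 7.0 dB

7.0 dB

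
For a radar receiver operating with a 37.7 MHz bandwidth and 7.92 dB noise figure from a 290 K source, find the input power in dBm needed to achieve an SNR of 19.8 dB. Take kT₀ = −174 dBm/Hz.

Sensitivity = −174 + 10 log₁₀(B) + NF + SNR_min
= −174 + 75.76 + 7.92 + 19.8
= −70.52 dBm → −70.5 dBm

−70.5 dBm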